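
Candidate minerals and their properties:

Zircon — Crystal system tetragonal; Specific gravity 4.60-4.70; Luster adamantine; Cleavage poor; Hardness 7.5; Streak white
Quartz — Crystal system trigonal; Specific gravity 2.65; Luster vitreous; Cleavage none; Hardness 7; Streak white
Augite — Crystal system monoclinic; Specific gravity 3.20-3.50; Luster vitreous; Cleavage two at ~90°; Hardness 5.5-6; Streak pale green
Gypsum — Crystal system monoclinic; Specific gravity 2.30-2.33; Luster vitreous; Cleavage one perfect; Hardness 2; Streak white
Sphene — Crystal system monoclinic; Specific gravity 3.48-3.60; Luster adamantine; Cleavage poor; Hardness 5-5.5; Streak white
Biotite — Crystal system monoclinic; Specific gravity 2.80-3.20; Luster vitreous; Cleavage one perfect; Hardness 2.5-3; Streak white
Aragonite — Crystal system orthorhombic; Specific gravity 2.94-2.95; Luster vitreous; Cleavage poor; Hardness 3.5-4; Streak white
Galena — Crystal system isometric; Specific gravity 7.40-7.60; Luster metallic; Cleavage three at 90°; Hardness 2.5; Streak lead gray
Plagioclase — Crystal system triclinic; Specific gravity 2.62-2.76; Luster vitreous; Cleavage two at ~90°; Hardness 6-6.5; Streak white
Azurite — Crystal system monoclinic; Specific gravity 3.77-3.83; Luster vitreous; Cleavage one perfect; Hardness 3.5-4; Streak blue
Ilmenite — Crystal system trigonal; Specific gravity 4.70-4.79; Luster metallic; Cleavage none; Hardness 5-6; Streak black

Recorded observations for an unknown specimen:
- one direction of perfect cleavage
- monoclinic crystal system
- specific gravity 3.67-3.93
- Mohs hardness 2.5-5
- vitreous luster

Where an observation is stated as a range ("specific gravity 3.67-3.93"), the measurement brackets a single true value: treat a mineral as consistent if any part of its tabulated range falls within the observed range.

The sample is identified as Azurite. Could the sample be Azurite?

One direction of perfect cleavage — fits Azurite (cleavage one perfect).
Monoclinic crystal system — fits Azurite (monoclinic system).
Specific gravity 3.67-3.93 — fits Azurite (SG 3.77-3.83).
Mohs hardness 2.5-5 — fits Azurite (hardness 3.5-4).
Vitreous luster — fits Azurite (vitreous luster).
All observations are consistent with the tabulated values for Azurite.

Consistent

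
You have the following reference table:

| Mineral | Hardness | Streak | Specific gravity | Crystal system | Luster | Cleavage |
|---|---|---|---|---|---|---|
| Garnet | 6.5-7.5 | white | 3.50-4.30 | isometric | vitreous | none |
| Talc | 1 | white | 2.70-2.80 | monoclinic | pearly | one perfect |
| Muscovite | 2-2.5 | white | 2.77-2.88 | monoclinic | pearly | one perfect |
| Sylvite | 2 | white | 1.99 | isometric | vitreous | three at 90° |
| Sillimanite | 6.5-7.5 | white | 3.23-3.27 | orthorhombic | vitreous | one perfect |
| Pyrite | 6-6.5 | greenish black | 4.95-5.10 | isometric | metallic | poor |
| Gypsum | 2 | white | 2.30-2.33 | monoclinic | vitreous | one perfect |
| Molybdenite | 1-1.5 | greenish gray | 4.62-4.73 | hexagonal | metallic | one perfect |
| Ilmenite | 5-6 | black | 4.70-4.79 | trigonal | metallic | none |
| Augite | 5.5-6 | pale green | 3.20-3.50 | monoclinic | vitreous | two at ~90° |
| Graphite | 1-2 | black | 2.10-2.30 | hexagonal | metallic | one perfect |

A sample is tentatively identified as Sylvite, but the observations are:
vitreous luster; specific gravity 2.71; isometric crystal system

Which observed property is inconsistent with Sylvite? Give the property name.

Vitreous luster: Sylvite has vitreous luster — within range.
Specific gravity 2.71: Sylvite has SG 1.99 — inconsistent.
Isometric crystal system: Sylvite has isometric system — within range.
Only the specific gravity is inconsistent.

specific gravity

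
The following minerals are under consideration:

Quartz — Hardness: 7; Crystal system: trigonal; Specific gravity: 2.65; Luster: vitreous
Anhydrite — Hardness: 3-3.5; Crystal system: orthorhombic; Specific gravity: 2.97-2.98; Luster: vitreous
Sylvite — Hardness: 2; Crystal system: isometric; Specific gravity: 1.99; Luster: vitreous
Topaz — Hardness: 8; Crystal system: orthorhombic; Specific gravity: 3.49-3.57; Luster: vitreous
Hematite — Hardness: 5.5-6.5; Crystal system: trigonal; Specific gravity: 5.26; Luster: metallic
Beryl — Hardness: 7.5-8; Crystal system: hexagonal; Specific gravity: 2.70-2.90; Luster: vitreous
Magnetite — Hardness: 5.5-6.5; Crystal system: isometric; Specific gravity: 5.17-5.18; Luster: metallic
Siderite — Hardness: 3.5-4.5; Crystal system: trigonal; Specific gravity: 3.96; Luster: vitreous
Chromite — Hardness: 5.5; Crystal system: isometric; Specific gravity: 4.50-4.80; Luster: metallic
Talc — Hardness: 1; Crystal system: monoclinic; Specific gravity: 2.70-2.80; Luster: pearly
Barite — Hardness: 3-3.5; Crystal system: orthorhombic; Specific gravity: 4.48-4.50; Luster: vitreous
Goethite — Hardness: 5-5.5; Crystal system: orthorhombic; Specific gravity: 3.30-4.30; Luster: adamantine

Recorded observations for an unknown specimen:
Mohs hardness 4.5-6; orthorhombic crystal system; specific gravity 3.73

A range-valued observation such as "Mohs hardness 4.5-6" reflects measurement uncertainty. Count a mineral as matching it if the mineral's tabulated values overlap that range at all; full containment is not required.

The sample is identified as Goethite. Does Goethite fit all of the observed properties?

Mohs hardness 4.5-6 — fits Goethite (hardness 5-5.5).
Orthorhombic crystal system — fits Goethite (orthorhombic system).
Specific gravity 3.73 — fits Goethite (SG 3.30-4.30).
Every observed property is compatible with the reference values for Goethite.

Yes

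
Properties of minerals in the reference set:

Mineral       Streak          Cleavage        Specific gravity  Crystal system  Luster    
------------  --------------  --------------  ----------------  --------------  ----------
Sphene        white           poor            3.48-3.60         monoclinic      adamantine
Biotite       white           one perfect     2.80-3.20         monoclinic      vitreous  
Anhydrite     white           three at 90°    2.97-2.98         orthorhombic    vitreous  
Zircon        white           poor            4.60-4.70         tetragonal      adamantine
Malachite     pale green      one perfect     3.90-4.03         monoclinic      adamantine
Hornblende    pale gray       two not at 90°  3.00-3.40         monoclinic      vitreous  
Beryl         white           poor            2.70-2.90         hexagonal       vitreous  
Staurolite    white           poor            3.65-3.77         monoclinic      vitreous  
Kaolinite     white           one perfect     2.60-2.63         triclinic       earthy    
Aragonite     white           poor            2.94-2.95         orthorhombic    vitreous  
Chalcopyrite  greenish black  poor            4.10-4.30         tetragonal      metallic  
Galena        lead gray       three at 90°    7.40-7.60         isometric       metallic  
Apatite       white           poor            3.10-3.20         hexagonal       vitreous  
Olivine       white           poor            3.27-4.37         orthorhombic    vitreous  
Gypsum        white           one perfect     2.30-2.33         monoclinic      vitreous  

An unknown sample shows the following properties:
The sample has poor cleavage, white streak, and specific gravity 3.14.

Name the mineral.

Apatite

Poor cleavage — only Sphene, Zircon, Beryl, Staurolite, Aragonite, Chalcopyrite, Apatite, Olivine remain.
White streak is inconsistent with Chalcopyrite.
Specific gravity 3.14 — leaves Apatite.
Apatite is the sole remaining match.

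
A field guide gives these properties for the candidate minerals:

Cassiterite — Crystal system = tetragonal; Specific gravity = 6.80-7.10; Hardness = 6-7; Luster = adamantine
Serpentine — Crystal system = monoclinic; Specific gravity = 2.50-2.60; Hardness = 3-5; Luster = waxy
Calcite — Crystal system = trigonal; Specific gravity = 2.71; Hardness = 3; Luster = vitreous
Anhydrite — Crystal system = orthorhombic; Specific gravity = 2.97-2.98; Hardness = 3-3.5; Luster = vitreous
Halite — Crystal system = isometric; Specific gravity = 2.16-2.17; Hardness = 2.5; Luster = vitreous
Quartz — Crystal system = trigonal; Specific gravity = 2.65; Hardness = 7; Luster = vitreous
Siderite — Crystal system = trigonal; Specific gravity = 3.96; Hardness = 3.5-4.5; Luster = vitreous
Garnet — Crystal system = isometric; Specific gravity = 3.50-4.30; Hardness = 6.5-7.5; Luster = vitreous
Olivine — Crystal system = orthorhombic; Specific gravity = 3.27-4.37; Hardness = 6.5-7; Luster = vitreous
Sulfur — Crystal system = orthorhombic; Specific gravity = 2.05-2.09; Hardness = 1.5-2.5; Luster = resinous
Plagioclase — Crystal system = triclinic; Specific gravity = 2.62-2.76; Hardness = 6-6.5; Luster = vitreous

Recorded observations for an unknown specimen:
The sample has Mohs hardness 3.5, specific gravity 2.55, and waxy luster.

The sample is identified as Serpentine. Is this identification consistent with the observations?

Consistent

Mohs hardness 3.5 — matches Serpentine (hardness 3-5).
Specific gravity 2.55 — matches Serpentine (SG 2.50-2.60).
Waxy luster — matches Serpentine (waxy luster).
All observations are consistent with the tabulated values for Serpentine.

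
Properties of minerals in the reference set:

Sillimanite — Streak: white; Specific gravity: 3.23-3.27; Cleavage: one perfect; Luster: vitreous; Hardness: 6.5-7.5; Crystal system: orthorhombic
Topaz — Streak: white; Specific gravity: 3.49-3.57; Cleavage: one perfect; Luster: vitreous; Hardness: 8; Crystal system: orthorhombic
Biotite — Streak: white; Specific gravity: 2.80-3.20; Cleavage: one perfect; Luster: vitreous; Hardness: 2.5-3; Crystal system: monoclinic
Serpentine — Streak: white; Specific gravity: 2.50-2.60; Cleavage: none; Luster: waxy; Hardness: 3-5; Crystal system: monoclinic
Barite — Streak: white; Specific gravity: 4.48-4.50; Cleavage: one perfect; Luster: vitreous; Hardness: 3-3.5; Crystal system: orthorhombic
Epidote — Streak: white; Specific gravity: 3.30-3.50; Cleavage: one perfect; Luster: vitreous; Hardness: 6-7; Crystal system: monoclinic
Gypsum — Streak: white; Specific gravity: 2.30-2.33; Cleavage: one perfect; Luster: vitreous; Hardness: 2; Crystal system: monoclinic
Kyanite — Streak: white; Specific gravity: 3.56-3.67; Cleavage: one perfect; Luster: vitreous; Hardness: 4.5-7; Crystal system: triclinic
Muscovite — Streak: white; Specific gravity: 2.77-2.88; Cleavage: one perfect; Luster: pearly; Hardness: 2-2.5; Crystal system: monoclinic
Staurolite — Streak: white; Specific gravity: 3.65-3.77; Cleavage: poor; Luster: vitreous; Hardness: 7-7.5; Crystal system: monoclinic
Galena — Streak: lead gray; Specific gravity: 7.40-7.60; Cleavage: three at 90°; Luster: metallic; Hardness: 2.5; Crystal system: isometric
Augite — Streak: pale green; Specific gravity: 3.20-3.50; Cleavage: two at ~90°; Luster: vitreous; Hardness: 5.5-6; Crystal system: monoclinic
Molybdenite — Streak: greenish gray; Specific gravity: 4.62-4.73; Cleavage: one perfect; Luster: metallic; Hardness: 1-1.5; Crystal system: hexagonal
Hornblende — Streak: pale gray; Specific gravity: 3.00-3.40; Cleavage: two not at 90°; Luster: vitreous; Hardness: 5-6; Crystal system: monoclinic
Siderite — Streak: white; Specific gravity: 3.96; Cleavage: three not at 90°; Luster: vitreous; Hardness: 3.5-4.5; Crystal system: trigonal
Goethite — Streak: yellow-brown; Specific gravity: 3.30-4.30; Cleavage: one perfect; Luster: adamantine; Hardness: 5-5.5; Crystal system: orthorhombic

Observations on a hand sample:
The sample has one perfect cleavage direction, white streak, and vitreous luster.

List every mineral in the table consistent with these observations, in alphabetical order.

Barite, Biotite, Epidote, Gypsum, Kyanite, Sillimanite, Topaz

One perfect cleavage direction rules out Serpentine, Staurolite, Galena, Augite, Hornblende, Siderite.
White streak eliminates Molybdenite, Goethite.
Vitreous luster excludes Muscovite.
Remaining candidates: Barite, Biotite, Epidote, Gypsum, Kyanite, Sillimanite, Topaz.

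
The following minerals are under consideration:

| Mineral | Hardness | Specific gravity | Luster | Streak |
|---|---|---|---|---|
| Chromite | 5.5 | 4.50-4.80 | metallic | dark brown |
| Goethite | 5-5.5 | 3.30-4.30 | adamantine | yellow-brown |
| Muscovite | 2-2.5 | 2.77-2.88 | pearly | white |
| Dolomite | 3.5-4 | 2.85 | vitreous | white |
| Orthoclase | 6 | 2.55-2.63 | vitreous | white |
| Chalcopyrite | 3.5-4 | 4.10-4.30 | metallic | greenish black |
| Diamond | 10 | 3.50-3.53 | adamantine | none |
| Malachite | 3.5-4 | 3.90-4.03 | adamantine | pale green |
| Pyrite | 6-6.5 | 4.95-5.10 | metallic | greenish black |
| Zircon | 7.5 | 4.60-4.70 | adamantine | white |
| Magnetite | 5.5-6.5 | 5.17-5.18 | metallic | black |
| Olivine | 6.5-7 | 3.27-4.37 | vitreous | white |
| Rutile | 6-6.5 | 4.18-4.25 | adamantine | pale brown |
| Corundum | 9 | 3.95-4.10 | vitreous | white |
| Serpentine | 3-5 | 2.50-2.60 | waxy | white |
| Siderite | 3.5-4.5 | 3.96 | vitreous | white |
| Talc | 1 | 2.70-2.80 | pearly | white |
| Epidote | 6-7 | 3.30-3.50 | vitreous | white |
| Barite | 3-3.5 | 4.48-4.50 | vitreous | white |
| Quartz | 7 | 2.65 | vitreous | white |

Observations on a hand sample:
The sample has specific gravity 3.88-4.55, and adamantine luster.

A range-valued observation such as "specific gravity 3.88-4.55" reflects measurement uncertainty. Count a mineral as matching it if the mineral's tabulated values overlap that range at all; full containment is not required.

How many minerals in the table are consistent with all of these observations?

Specific gravity 3.88-4.55: Chromite, Goethite, Chalcopyrite, Malachite, Olivine, Rutile, Corundum, Siderite, Barite remain.
Adamantine luster: only Goethite, Malachite, Rutile remain.
Consistent with every observation: Goethite, Malachite, Rutile.
That is 3 minerals.

3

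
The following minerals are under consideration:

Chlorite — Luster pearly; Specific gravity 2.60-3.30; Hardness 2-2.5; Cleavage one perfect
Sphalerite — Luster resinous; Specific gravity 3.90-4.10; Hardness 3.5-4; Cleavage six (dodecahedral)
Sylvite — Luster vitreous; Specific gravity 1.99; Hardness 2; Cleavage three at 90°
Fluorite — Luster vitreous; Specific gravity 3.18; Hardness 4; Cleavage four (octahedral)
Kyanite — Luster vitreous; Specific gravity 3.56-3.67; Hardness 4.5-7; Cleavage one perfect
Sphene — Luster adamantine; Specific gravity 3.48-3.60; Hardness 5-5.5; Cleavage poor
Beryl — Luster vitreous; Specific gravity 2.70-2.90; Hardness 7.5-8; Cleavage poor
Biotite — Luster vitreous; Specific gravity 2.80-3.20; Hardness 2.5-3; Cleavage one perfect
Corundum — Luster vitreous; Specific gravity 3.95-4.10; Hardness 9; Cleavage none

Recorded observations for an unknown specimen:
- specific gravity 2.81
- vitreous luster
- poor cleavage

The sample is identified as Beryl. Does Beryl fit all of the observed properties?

Specific gravity 2.81 — is consistent with Beryl (SG 2.70-2.90).
Vitreous luster — is consistent with Beryl (vitreous luster).
Poor cleavage — is consistent with Beryl (cleavage poor).
Every observed property is compatible with the reference values for Beryl.

Consistent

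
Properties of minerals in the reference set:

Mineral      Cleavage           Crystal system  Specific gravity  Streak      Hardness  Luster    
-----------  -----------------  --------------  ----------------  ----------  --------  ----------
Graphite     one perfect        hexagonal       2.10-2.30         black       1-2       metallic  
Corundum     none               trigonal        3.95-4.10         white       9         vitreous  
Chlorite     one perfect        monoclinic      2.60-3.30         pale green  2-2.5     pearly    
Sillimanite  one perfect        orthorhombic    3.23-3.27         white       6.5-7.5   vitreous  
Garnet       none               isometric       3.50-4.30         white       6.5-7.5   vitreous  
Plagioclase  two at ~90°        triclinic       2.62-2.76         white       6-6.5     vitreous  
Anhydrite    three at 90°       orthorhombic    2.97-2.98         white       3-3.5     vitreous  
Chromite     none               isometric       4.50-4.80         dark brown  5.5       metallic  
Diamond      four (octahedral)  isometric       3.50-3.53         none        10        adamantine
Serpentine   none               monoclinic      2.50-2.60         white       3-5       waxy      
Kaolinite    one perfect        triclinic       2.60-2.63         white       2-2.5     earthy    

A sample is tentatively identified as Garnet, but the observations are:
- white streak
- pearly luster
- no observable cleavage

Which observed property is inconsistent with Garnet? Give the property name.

luster

White streak: Garnet has white streak — agrees.
Pearly luster: Garnet has vitreous luster — inconsistent.
No observable cleavage: Garnet has cleavage none — agrees.
The luster is the one property that does not fit.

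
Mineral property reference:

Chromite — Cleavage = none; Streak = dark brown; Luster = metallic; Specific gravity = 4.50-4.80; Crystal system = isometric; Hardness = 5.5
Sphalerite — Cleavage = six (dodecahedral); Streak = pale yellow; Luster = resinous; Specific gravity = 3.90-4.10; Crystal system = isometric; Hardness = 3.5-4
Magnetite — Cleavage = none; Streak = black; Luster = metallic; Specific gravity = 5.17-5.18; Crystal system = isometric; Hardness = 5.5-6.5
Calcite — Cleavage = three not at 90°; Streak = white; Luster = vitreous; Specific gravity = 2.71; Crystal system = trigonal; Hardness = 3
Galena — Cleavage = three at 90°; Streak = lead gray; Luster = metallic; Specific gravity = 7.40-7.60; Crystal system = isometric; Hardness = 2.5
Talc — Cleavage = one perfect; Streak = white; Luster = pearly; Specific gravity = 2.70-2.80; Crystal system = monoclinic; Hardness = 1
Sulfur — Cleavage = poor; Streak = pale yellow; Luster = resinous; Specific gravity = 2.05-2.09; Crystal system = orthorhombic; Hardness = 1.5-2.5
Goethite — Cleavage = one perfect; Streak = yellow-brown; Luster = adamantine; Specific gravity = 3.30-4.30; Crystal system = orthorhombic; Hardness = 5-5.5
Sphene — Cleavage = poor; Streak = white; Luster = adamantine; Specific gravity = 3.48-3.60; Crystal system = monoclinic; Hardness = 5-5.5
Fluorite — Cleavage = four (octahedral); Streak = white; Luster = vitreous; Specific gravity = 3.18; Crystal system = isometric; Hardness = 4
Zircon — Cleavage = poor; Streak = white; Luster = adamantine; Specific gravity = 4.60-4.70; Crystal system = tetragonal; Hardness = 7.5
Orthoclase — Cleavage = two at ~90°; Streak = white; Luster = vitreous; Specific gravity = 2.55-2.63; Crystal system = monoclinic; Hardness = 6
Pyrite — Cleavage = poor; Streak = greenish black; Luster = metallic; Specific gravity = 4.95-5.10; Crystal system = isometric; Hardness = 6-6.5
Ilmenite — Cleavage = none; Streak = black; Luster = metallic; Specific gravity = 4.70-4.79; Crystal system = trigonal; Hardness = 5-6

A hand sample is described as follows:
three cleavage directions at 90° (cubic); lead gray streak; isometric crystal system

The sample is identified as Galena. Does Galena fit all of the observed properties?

Consistent

Three cleavage directions at 90° (cubic) — is consistent with Galena (cleavage three at 90°).
Lead gray streak — is consistent with Galena (lead gray streak).
Isometric crystal system — is consistent with Galena (isometric system).
Every observed property is compatible with the reference values for Galena.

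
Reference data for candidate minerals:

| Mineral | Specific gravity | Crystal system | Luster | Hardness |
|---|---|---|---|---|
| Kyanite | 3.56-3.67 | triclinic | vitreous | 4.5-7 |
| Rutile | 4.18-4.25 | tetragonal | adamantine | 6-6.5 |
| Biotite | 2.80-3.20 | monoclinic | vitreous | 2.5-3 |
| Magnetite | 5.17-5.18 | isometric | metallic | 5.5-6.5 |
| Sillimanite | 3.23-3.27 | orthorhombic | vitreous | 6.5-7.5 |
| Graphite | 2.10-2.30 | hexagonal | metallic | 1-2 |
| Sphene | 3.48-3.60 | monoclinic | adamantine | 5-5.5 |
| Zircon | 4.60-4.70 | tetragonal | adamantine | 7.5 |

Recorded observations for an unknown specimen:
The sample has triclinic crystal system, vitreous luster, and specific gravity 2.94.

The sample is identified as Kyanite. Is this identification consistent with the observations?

Inconsistent

Triclinic crystal system — fits Kyanite (triclinic system).
Vitreous luster — fits Kyanite (vitreous luster).
Specific gravity 2.94 — Kyanite has SG 3.56-3.67; a mismatch.
The specific gravity observation rules out Kyanite.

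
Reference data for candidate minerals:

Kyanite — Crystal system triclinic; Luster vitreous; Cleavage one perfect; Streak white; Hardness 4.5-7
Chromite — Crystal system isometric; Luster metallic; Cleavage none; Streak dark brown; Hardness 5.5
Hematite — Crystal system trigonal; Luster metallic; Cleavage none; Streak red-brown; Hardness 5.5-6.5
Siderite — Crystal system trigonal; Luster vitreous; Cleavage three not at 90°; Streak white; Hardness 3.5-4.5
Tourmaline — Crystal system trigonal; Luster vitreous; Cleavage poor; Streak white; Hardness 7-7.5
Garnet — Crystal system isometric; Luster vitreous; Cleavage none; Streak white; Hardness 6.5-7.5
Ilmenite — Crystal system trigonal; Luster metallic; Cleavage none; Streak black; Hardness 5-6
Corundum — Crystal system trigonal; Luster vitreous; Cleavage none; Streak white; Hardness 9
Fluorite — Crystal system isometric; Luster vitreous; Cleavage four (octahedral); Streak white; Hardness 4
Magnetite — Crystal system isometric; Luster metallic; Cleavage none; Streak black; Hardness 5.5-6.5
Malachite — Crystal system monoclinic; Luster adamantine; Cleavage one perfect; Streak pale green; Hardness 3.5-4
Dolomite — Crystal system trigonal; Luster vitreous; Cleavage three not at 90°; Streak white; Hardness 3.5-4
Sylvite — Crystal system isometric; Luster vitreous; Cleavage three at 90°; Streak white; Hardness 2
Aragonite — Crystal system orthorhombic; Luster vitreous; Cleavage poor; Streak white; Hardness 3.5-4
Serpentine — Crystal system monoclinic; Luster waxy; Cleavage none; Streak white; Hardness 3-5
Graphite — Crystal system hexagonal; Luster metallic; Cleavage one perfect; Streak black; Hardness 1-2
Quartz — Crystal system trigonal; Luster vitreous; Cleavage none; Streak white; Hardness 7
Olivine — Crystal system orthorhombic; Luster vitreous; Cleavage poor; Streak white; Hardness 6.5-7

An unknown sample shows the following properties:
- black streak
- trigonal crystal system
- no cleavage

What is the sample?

Ilmenite

Black streak: narrows the field to Ilmenite, Magnetite, Graphite.
Trigonal crystal system: narrows the field to Ilmenite.
No cleavage: no further eliminations.
Ilmenite is the sole remaining match.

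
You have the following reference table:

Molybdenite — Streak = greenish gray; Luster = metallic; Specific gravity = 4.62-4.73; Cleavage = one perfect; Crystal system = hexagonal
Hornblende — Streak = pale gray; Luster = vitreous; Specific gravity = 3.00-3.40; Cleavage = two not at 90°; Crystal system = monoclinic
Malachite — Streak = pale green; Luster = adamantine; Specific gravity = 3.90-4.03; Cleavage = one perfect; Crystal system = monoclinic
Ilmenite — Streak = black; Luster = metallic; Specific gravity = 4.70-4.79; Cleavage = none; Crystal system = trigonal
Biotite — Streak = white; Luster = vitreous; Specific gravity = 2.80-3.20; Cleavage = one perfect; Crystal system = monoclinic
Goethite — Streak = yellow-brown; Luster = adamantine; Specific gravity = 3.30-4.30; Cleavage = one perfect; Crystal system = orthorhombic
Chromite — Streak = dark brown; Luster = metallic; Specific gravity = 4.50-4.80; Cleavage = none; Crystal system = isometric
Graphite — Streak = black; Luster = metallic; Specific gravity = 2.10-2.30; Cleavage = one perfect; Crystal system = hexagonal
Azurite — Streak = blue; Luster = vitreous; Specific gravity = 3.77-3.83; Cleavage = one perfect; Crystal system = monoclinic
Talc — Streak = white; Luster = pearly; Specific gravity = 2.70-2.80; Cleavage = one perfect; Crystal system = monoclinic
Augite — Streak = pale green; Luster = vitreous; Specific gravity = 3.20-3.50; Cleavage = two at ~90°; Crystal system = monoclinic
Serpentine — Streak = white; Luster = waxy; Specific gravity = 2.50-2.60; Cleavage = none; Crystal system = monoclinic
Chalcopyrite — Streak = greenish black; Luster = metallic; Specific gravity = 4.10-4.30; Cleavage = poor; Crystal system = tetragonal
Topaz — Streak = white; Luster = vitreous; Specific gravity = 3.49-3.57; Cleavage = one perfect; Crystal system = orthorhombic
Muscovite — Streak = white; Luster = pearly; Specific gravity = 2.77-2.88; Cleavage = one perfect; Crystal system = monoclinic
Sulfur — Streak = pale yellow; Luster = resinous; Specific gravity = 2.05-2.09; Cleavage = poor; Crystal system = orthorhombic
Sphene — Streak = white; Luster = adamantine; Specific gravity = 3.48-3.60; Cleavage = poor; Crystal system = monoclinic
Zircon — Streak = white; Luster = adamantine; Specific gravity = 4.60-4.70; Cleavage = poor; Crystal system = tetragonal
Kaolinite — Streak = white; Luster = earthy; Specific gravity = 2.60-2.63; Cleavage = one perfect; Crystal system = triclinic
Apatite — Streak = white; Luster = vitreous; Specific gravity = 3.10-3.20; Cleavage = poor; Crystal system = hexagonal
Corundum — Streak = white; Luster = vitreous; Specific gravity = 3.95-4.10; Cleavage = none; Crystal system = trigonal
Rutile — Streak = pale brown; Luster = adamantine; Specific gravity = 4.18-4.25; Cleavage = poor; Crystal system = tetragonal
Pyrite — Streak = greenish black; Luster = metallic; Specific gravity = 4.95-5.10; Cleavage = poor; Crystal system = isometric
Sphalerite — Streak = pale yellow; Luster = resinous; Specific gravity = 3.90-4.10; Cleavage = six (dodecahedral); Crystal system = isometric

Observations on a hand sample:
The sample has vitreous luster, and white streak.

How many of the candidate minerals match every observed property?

4

Vitreous luster: narrows the field to Hornblende, Biotite, Azurite, Augite, Topaz, Apatite, Corundum.
White streak rules out Hornblende, Azurite, Augite.
The minerals that satisfy all observations are Apatite, Biotite, Corundum, Topaz.
That is 4 minerals.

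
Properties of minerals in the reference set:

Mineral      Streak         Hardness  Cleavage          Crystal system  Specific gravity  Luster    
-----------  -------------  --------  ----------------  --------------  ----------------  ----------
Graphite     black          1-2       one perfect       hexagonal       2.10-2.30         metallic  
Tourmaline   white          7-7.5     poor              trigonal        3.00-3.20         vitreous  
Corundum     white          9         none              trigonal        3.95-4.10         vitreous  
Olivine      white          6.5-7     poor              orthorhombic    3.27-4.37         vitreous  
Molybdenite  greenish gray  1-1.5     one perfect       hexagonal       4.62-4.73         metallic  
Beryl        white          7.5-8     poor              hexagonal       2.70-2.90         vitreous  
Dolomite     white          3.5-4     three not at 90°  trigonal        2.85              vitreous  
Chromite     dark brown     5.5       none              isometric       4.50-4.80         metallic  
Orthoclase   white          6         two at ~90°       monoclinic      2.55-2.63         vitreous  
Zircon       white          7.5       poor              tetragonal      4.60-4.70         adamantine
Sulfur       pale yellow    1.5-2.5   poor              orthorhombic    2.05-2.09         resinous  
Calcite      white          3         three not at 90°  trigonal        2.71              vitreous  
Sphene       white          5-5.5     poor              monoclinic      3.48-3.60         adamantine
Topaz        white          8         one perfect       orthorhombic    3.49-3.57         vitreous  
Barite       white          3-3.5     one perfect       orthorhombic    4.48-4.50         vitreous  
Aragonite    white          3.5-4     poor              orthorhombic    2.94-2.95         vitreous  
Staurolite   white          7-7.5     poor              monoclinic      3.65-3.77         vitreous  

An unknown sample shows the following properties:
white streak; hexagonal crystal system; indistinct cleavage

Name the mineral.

White streak is inconsistent with Graphite, Molybdenite, Chromite, Sulfur.
Hexagonal crystal system: leaves Beryl.
Indistinct cleavage: every remaining candidate is consistent.
Only Beryl satisfies all observations.

Beryl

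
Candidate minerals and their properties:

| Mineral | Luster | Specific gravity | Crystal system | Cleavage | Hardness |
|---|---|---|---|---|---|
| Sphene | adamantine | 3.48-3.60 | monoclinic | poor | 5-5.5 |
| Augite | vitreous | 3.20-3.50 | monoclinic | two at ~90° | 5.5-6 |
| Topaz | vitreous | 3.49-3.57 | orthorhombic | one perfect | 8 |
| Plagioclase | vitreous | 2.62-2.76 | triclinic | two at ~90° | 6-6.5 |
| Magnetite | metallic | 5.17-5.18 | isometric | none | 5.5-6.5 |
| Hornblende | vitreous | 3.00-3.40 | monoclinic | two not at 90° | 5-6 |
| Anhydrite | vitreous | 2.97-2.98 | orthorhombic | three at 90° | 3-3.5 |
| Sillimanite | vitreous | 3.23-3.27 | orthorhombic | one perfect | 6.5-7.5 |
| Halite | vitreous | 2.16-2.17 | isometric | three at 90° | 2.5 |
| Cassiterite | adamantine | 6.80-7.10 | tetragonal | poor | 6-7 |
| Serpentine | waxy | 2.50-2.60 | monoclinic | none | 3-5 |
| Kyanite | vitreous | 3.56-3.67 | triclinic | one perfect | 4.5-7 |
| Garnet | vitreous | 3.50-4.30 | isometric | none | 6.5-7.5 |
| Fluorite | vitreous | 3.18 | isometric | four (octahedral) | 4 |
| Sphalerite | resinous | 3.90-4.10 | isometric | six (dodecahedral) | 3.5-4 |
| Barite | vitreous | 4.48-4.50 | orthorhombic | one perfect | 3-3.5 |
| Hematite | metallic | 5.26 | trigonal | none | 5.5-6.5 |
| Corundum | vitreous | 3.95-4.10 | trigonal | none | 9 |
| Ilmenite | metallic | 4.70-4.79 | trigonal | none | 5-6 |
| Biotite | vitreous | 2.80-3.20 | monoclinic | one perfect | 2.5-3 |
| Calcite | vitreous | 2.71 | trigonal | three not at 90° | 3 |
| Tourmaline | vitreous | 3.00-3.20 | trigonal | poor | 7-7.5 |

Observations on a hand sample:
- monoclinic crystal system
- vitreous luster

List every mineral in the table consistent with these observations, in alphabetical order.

Augite, Biotite, Hornblende

Monoclinic crystal system — Sphene, Augite, Hornblende, Serpentine, Biotite remain.
Vitreous luster excludes Sphene, Serpentine.
Consistent with every observation: Augite, Biotite, Hornblende.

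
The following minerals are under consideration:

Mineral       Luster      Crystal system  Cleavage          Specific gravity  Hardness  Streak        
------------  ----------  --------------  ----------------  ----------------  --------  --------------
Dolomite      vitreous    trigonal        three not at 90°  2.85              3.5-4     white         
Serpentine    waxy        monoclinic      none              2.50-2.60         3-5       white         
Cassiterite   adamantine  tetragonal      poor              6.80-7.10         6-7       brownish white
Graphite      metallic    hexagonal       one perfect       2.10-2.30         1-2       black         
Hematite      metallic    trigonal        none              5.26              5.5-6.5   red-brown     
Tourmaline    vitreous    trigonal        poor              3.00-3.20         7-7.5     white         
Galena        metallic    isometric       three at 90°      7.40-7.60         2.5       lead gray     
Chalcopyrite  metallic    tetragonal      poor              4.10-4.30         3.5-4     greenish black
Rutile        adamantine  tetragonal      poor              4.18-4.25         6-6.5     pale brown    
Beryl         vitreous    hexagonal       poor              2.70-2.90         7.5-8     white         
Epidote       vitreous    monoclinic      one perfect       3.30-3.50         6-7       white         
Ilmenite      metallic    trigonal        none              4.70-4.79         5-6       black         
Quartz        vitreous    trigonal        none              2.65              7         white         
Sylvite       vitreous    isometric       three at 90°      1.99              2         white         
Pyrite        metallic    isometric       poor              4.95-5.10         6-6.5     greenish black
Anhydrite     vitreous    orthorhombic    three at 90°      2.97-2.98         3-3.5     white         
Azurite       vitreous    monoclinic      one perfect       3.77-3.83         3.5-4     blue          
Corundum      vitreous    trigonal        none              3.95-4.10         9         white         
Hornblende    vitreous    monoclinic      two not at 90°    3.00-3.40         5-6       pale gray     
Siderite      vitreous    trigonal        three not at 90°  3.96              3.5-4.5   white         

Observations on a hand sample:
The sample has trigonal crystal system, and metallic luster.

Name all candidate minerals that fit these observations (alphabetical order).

Trigonal crystal system — narrows the field to Dolomite, Hematite, Tourmaline, Ilmenite, Quartz, Corundum, Siderite.
Metallic luster — Hematite, Ilmenite remain.
Remaining candidates: Hematite, Ilmenite.

Hematite, Ilmenite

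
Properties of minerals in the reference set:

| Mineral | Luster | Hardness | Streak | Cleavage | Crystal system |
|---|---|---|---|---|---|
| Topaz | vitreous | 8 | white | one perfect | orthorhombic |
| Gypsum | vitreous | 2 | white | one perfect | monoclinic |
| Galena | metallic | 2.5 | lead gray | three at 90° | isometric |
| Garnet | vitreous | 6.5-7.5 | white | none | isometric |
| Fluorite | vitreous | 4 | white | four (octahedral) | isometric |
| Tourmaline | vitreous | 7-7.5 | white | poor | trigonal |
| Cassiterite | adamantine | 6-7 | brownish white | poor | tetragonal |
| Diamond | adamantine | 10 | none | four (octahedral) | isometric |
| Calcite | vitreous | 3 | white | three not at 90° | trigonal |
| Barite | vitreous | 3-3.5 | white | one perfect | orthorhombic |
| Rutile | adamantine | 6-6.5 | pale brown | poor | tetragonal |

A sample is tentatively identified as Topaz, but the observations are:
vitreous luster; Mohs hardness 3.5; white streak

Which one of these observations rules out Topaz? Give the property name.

hardness

Vitreous luster: Topaz has vitreous luster — within range.
Mohs hardness 3.5: Topaz has hardness 8 — inconsistent.
White streak: Topaz has white streak — within range.
Everything matches except the hardness.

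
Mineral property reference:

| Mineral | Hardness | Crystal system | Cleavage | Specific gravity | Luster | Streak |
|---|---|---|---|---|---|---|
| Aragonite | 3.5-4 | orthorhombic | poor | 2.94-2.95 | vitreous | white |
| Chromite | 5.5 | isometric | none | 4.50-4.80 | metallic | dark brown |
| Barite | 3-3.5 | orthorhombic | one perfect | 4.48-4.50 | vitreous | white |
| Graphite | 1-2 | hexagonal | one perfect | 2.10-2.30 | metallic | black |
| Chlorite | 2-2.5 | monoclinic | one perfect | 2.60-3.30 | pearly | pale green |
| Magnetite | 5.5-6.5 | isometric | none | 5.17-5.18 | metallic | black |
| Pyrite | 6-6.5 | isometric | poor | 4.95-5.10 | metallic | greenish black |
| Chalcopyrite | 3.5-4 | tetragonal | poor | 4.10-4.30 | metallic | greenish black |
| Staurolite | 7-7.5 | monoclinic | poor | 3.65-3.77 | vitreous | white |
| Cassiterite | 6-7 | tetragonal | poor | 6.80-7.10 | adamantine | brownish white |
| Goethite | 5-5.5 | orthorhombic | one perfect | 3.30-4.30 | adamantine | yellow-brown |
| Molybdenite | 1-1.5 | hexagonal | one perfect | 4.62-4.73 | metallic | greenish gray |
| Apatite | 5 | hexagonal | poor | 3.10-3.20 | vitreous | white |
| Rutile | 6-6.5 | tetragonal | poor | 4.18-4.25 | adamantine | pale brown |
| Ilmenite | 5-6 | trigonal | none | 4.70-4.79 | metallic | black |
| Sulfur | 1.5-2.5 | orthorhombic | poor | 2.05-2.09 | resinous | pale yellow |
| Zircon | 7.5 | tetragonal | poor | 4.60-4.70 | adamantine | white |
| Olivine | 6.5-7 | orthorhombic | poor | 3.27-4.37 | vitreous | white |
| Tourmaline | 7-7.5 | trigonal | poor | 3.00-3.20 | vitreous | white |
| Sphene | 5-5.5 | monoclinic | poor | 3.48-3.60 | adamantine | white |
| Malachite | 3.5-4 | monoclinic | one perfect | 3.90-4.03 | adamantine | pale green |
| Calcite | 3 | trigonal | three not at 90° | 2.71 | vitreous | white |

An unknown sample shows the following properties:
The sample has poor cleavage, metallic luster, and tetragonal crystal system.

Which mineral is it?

Poor cleavage: narrows the field to Aragonite, Pyrite, Chalcopyrite, Staurolite, Cassiterite, Apatite, Rutile, Sulfur, Zircon, Olivine, Tourmaline, Sphene.
Metallic luster: Pyrite, Chalcopyrite remain.
Tetragonal crystal system rules out Pyrite.
Only Chalcopyrite satisfies all observations.

Chalcopyrite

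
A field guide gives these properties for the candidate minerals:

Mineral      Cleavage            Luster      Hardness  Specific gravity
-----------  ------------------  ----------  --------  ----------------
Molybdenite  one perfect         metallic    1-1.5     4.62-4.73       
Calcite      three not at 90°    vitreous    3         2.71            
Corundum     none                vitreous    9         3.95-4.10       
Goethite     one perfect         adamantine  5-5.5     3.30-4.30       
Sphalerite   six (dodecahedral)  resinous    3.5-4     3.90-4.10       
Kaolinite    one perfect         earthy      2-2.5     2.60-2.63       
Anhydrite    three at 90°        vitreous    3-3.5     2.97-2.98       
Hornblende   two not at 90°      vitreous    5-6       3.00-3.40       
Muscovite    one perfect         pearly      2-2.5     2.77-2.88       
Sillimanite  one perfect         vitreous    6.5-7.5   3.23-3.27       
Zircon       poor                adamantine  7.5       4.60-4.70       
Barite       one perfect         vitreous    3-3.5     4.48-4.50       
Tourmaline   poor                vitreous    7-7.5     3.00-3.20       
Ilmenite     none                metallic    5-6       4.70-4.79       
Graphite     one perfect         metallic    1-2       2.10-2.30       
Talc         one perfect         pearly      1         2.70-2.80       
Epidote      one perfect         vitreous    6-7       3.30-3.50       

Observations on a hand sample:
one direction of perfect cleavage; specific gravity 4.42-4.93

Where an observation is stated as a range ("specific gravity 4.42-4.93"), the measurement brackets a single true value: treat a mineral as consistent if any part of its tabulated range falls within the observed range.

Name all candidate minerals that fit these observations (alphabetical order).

Barite, Molybdenite

One direction of perfect cleavage: narrows the field to Molybdenite, Goethite, Kaolinite, Muscovite, Sillimanite, Barite, Graphite, Talc, Epidote.
Specific gravity 4.42-4.93: narrows the field to Molybdenite, Barite.
The minerals that satisfy all observations are Barite, Molybdenite.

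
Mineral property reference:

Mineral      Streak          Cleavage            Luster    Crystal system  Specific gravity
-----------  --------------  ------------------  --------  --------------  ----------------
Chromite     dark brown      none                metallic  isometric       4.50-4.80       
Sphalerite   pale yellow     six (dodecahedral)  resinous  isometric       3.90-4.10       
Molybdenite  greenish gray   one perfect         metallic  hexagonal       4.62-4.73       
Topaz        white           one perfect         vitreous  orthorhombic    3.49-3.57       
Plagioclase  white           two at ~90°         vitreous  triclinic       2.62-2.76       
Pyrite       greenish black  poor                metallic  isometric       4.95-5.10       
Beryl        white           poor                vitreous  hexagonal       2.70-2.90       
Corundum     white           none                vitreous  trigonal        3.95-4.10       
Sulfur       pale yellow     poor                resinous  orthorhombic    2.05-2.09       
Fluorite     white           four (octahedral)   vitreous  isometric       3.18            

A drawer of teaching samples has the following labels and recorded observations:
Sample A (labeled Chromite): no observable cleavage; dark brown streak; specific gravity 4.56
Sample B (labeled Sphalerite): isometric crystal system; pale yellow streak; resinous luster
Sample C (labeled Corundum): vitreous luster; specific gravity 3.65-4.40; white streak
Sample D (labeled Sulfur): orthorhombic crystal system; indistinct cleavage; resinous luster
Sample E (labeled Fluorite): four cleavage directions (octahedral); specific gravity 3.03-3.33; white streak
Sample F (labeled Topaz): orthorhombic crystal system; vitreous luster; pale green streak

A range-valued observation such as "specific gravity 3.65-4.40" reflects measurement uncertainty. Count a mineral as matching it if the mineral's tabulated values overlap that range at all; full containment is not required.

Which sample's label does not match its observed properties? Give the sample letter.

F

Sample A: nothing contradicts Chromite.
Sample B: nothing contradicts Sphalerite.
Sample C: nothing contradicts Corundum.
Sample D: nothing contradicts Sulfur.
Sample E: nothing contradicts Fluorite.
Sample F: pale green streak is outside the reference for Topaz (white streak) — mislabeled.
The mislabeled specimen is F.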